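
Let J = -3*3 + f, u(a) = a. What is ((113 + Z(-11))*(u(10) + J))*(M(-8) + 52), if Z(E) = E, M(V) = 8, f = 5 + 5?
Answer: 67320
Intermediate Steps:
f = 10
J = 1 (J = -3*3 + 10 = -9 + 10 = 1)
((113 + Z(-11))*(u(10) + J))*(M(-8) + 52) = ((113 - 11)*(10 + 1))*(8 + 52) = (102*11)*60 = 1122*60 = 67320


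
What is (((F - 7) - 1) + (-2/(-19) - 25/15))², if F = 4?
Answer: 100489/3249 ≈ 30.929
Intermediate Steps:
(((F - 7) - 1) + (-2/(-19) - 25/15))² = (((4 - 7) - 1) + (-2/(-19) - 25/15))² = ((-3 - 1) + (-2*(-1/19) - 25*1/15))² = (-4 + (2/19 - 5/3))² = (-4 - 89/57)² = (-317/57)² = 100489/3249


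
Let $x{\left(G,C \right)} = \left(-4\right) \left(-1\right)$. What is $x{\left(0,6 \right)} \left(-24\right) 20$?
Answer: $-1920$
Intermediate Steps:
$x{\left(G,C \right)} = 4$
$x{\left(0,6 \right)} \left(-24\right) 20 = 4 \left(-24\right) 20 = \left(-96\right) 20 = -1920$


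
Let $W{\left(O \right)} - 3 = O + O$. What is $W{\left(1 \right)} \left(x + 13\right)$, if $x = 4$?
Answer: $85$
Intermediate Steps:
$W{\left(O \right)} = 3 + 2 O$ ($W{\left(O \right)} = 3 + \left(O + O\right) = 3 + 2 O$)
$W{\left(1 \right)} \left(x + 13\right) = \left(3 + 2 \cdot 1\right) \left(4 + 13\right) = \left(3 + 2\right) 17 = 5 \cdot 17 = 85$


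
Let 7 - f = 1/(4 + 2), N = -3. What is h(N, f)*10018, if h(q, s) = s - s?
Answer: 0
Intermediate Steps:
f = 41/6 (f = 7 - 1/(4 + 2) = 7 - 1/6 = 7 - 1*⅙ = 7 - ⅙ = 41/6 ≈ 6.8333)
h(q, s) = 0
h(N, f)*10018 = 0*10018 = 0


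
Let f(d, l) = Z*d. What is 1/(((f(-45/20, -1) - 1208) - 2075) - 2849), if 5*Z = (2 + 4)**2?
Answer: -5/30741 ≈ -0.00016265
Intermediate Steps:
Z = 36/5 (Z = (2 + 4)**2/5 = (1/5)*6**2 = (1/5)*36 = 36/5 ≈ 7.2000)
f(d, l) = 36*d/5
1/(((f(-45/20, -1) - 1208) - 2075) - 2849) = 1/(((36*(-45/20)/5 - 1208) - 2075) - 2849) = 1/(((36*(-45*1/20)/5 - 1208) - 2075) - 2849) = 1/((((36/5)*(-9/4) - 1208) - 2075) - 2849) = 1/(((-81/5 - 1208) - 2075) - 2849) = 1/((-6121/5 - 2075) - 2849) = 1/(-16496/5 - 2849) = 1/(-30741/5) = -5/30741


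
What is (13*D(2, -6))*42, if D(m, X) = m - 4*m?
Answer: -3276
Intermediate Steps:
D(m, X) = -3*m
(13*D(2, -6))*42 = (13*(-3*2))*42 = (13*(-6))*42 = -78*42 = -3276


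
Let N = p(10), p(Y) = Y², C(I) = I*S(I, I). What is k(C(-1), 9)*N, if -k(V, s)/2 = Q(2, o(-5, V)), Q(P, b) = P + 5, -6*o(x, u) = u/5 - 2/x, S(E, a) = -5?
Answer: -1400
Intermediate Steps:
o(x, u) = -u/30 + 1/(3*x) (o(x, u) = -(u/5 - 2/x)/6 = -(-2/x + u/5)/6 = -u/30 + 1/(3*x))
Q(P, b) = 5 + P
C(I) = -5*I (C(I) = I*(-5) = -5*I)
k(V, s) = -14 (k(V, s) = -2*(5 + 2) = -2*7 = -14)
N = 100 (N = 10² = 100)
k(C(-1), 9)*N = -14*100 = -1400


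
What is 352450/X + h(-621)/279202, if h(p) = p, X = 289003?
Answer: 8929570367/7335474146 ≈ 1.2173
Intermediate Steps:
352450/X + h(-621)/279202 = 352450/289003 - 621/279202 = 8929570367/7335474146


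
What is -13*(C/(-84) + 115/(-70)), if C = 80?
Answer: 1417/42 ≈ 33.738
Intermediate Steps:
-13*(C/(-84) + 115/(-70)) = -13*(80/(-84) + 115/(-70)) = -13*(80*(-1/84) + 115*(-1/70)) = -13*(-20/21 - 23/14) = -13*(-109/42) = 1417/42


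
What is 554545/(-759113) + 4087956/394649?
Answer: 2884369913323/299583186337 ≈ 9.6279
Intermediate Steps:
554545/(-759113) + 4087956/394649 = 554545*(-1/759113) + 4087956*(1/394649) = -554545/759113 + 4087956/394649 = 2884369913323/299583186337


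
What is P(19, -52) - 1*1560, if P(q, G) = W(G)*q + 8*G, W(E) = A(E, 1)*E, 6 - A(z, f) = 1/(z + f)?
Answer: -404092/51 ≈ -7923.4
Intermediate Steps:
A(z, f) = 6 - 1/(f + z) (A(z, f) = 6 - 1/(z + f) = 6 - 1/(f + z))
W(E) = E*(5 + 6*E)/(1 + E) (W(E) = ((-1 + 6*1 + 6*E)/(1 + E))*E = ((-1 + 6 + 6*E)/(1 + E))*E = ((5 + 6*E)/(1 + E))*E = E*(5 + 6*E)/(1 + E))
P(q, G) = 8*G + G*q*(5 + 6*G)/(1 + G) (P(q, G) = (G*(5 + 6*G)/(1 + G))*q + 8*G = G*q*(5 + 6*G)/(1 + G) + 8*G = 8*G + G*q*(5 + 6*G)/(1 + G))
P(19, -52) - 1*1560 = -52*(8 + 8*(-52) + 19*(5 + 6*(-52)))/(1 - 52) - 1*1560 = -52*(8 - 416 + 19*(5 - 312))/(-51) - 1560 = -52*(-1/51)*(8 - 416 + 19*(-307)) - 1560 = -52*(-1/51)*(8 - 416 - 5833) - 1560 = -52*(-1/51)*(-6241) - 1560 = -324532/51 - 1560 = -404092/51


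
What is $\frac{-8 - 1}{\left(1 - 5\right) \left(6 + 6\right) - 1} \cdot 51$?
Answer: $\frac{459}{49} \approx 9.3673$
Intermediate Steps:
$\frac{-8 - 1}{\left(1 - 5\right) \left(6 + 6\right) - 1} \cdot 51 = - \frac{9}{\left(-4\right) 12 - 1} \cdot 51 = - \frac{9}{-48 - 1} \cdot 51 = - \frac{9}{-49} \cdot 51 = \left(-9\right) \left(- \frac{1}{49}\right) 51 = \frac{9}{49} \cdot 51 = \frac{459}{49}$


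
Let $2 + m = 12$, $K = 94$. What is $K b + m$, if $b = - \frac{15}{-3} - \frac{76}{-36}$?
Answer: $\frac{6106}{9} \approx 678.44$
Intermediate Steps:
$b = \frac{64}{9}$ ($b = \left(-15\right) \left(- \frac{1}{3}\right) - - \frac{19}{9} = 5 + \frac{19}{9} = \frac{64}{9} \approx 7.1111$)
$m = 10$ ($m = -2 + 12 = 10$)
$K b + m = 94 \cdot \frac{64}{9} + 10 = \frac{6016}{9} + 10 = \frac{6106}{9}$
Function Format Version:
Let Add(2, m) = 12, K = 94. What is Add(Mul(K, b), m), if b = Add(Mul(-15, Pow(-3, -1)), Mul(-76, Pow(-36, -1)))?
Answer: Rational(6106, 9) ≈ 678.44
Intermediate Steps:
b = Rational(64, 9) (b = Add(Mul(-15, Rational(-1, 3)), Mul(-76, Rational(-1, 36))) = Add(5, Rational(19, 9)) = Rational(64, 9) ≈ 7.1111)
m = 10 (m = Add(-2, 12) = 10)
Add(Mul(K, b), m) = Add(Mul(94, Rational(64, 9)), 10) = Add(Rational(6016, 9), 10) = Rational(6106, 9)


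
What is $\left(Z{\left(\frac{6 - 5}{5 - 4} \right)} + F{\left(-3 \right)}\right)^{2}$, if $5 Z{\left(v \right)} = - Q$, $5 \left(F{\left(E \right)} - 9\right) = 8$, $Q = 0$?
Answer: $\frac{2809}{25} \approx 112.36$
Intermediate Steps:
$F{\left(E \right)} = \frac{53}{5}$ ($F{\left(E \right)} = 9 + \frac{1}{5} \cdot 8 = 9 + \frac{8}{5} = \frac{53}{5}$)
$Z{\left(v \right)} = 0$ ($Z{\left(v \right)} = \frac{\left(-1\right) 0}{5} = \frac{1}{5} \cdot 0 = 0$)
$\left(Z{\left(\frac{6 - 5}{5 - 4} \right)} + F{\left(-3 \right)}\right)^{2} = \left(0 + \frac{53}{5}\right)^{2} = \left(\frac{53}{5}\right)^{2} = \frac{2809}{25}$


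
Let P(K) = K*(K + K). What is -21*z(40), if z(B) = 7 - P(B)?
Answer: 67053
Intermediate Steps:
P(K) = 2*K² (P(K) = K*(2*K) = 2*K²)
z(B) = 7 - 2*B²
-21*z(40) = -21*(7 - 2*40²) = -21*(7 - 2*1600) = -21*(7 - 3200) = -21*(-3193) = 67053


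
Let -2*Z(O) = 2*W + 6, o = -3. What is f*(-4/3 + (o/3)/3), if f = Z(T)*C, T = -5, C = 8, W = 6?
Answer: 120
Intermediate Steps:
Z(O) = -9 (Z(O) = -(2*6 + 6)/2 = -(12 + 6)/2 = -1/2*18 = -9)
f = -72 (f = -9*8 = -72)
f*(-4/3 + (o/3)/3) = -72*(-4/3 - 3/3/3) = -72*(-4*1/3 - 3*1/3*(1/3)) = -72*(-4/3 - 1*1/3) = -72*(-4/3 - 1/3) = -72*(-5/3) = 120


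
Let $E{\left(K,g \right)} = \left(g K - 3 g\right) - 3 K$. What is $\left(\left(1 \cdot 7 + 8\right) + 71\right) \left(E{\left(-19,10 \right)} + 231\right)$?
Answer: $5848$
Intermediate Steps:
$E{\left(K,g \right)} = - 3 K - 3 g + K g$ ($E{\left(K,g \right)} = \left(K g - 3 g\right) - 3 K = \left(- 3 g + K g\right) - 3 K = - 3 K - 3 g + K g$)
$\left(\left(1 \cdot 7 + 8\right) + 71\right) \left(E{\left(-19,10 \right)} + 231\right) = \left(\left(1 \cdot 7 + 8\right) + 71\right) \left(\left(\left(-3\right) \left(-19\right) - 30 - 190\right) + 231\right) = \left(\left(7 + 8\right) + 71\right) \left(\left(57 - 30 - 190\right) + 231\right) = \left(15 + 71\right) \left(-163 + 231\right) = 86 \cdot 68 = 5848$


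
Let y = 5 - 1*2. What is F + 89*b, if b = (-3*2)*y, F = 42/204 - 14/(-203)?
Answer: -1579301/986 ≈ -1601.7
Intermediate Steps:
y = 3 (y = 5 - 2 = 3)
F = 271/986 (F = 42*(1/204) - 14*(-1/203) = 7/34 + 2/29 = 271/986 ≈ 0.27485)
b = -18 (b = -3*2*3 = -6*3 = -18)
F + 89*b = 271/986 + 89*(-18) = 271/986 - 1602 = -1579301/986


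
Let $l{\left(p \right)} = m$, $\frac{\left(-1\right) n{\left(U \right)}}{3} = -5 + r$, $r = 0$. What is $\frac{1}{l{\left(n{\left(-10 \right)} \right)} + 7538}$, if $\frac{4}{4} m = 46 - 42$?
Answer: $\frac{1}{7542} \approx 0.00013259$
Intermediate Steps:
$n{\left(U \right)} = 15$ ($n{\left(U \right)} = - 3 \left(-5 + 0\right) = \left(-3\right) \left(-5\right) = 15$)
$m = 4$ ($m = 46 - 42 = 4$)
$l{\left(p \right)} = 4$
$\frac{1}{l{\left(n{\left(-10 \right)} \right)} + 7538} = \frac{1}{4 + 7538} = \frac{1}{7542}$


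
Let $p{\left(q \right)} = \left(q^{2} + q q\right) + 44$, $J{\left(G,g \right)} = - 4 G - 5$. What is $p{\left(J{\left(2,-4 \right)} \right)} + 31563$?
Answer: $31945$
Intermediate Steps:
$J{\left(G,g \right)} = -5 - 4 G$
$p{\left(q \right)} = 44 + 2 q^{2}$ ($p{\left(q \right)} = \left(q^{2} + q^{2}\right) + 44 = 2 q^{2} + 44 = 44 + 2 q^{2}$)
$p{\left(J{\left(2,-4 \right)} \right)} + 31563 = \left(44 + 2 \left(-5 - 8\right)^{2}\right) + 31563 = \left(44 + 2 \left(-13\right)^{2}\right) + 31563 = \left(44 + 2 \cdot 169\right) + 31563 = \left(44 + 338\right) + 31563 = 382 + 31563 = 31945$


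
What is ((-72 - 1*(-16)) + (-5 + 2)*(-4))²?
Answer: 1936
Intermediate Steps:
((-72 - 1*(-16)) + (-5 + 2)*(-4))² = ((-72 + 16) - 3*(-4))² = (-56 + 12)² = (-44)² = 1936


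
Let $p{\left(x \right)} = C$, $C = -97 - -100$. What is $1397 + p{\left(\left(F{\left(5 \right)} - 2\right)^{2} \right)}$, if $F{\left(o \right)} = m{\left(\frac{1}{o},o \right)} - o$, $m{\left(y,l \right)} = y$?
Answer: $1400$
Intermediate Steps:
$F{\left(o \right)} = \frac{1}{o} - o$
$C = 3$ ($C = -97 + 100 = 3$)
$p{\left(x \right)} = 3$
$1397 + p{\left(\left(F{\left(5 \right)} - 2\right)^{2} \right)} = 1397 + 3 = 1400$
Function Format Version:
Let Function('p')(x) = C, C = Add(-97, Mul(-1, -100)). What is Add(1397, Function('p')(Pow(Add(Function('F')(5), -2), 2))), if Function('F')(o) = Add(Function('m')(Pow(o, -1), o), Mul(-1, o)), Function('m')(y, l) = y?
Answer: 1400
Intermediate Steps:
Function('F')(o) = Add(Pow(o, -1), Mul(-1, o))
C = 3 (C = Add(-97, 100) = 3)
Function('p')(x) = 3
Add(1397, Function('p')(Pow(Add(Function('F')(5), -2), 2))) = Add(1397, 3) = 1400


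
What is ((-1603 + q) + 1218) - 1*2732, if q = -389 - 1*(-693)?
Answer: -2813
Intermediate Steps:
q = 304 (q = -389 + 693 = 304)
((-1603 + q) + 1218) - 1*2732 = ((-1603 + 304) + 1218) - 1*2732 = (-1299 + 1218) - 2732 = -81 - 2732 = -2813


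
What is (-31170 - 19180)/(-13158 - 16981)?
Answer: 50350/30139 ≈ 1.6706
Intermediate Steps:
(-31170 - 19180)/(-13158 - 16981) = -50350/(-30139) = -50350*(-1/30139) = 50350/30139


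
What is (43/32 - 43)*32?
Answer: -1333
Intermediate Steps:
(43/32 - 43)*32 = -1333/32*32 = -1333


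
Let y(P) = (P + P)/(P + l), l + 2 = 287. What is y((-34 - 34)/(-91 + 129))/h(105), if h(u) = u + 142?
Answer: -68/1329107 ≈ -5.1162e-5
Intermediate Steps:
l = 285 (l = -2 + 287 = 285)
y(P) = 2*P/(285 + P) (y(P) = (P + P)/(P + 285) = (2*P)/(285 + P) = 2*P/(285 + P))
h(u) = 142 + u
y((-34 - 34)/(-91 + 129))/h(105) = (2*((-34 - 34)/(-91 + 129))/(285 + (-34 - 34)/(-91 + 129)))/(142 + 105) = (2*(-68/38)/(285 - 68/38))/247 = (2*(-68*1/38)/(285 - 68*1/38))*(1/247) = (2*(-34/19)/(285 - 34/19))*(1/247) = (2*(-34/19)/(5381/19))*(1/247) = (2*(-34/19)*(19/5381))*(1/247) = -68/5381*1/247 = -68/1329107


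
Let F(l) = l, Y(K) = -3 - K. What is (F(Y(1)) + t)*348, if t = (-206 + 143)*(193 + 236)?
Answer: -9406788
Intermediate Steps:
t = -27027 (t = -63*429 = -27027)
(F(Y(1)) + t)*348 = ((-3 - 1*1) - 27027)*348 = ((-3 - 1) - 27027)*348 = (-4 - 27027)*348 = -27031*348 = -9406788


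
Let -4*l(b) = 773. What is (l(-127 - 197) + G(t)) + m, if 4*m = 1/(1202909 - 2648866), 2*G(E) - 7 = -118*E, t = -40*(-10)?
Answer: -34398955541/1445957 ≈ -23790.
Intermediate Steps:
l(b) = -773/4 (l(b) = -¼*773 = -773/4)
t = 400
G(E) = 7/2 - 59*E (G(E) = 7/2 + (-118*E)/2 = 7/2 - 59*E)
m = -1/5783828 (m = 1/(4*(1202909 - 2648866)) = (¼)/(-1445957) = (¼)*(-1/1445957) = -1/5783828 ≈ -1.7290e-7)
(l(-127 - 197) + G(t)) + m = (-773/4 + (7/2 - 59*400)) - 1/5783828 = (-773/4 + (7/2 - 23600)) - 1/5783828 = (-773/4 - 47193/2) - 1/5783828 = -95159/4 - 1/5783828 = -34398955541/1445957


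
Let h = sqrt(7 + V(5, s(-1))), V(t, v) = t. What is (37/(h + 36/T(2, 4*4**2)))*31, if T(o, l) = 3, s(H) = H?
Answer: 1147/11 - 1147*sqrt(3)/66 ≈ 74.172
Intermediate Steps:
h = 2*sqrt(3) (h = sqrt(7 + 5) = sqrt(12) = 2*sqrt(3) ≈ 3.4641)
(37/(h + 36/T(2, 4*4**2)))*31 = (37/(2*sqrt(3) + 36/3))*31 = (37/(2*sqrt(3) + 36*(1/3)))*31 = (37/(2*sqrt(3) + 12))*31 = (37/(12 + 2*sqrt(3)))*31 = 1147/(12 + 2*sqrt(3))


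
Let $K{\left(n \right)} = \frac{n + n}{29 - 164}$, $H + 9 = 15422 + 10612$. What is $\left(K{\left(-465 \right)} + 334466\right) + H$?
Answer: $\frac{3244481}{9} \approx 3.605 \cdot 10^{5}$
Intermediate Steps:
$H = 26025$ ($H = -9 + \left(15422 + 10612\right) = -9 + 26034 = 26025$)
$K{\left(n \right)} = - \frac{2 n}{135}$ ($K{\left(n \right)} = \frac{2 n}{-135} = 2 n \left(- \frac{1}{135}\right) = - \frac{2 n}{135}$)
$\left(K{\left(-465 \right)} + 334466\right) + H = \left(\left(- \frac{2}{135}\right) \left(-465\right) + 334466\right) + 26025 = \left(\frac{62}{9} + 334466\right) + 26025 = \frac{3010256}{9} + 26025 = \frac{3244481}{9}$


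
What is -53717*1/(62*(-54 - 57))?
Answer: 53717/6882 ≈ 7.8054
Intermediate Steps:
-53717*1/(62*(-54 - 57)) = -53717/((-111*62)) = -53717/(-6882) = -53717*(-1/6882) = 53717/6882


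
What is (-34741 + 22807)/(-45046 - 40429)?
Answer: 918/6575 ≈ 0.13962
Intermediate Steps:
(-34741 + 22807)/(-45046 - 40429) = -11934/(-85475) = -11934*(-1/85475) = 918/6575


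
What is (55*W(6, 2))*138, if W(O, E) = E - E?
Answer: 0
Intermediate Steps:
W(O, E) = 0
(55*W(6, 2))*138 = (55*0)*138 = 0*138 = 0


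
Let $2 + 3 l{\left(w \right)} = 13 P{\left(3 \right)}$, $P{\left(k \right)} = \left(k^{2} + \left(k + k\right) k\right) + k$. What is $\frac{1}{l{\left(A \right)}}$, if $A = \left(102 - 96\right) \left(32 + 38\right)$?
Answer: $\frac{3}{388} \approx 0.007732$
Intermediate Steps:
$P{\left(k \right)} = k + 3 k^{2}$ ($P{\left(k \right)} = \left(k^{2} + 2 k k\right) + k = \left(k^{2} + 2 k^{2}\right) + k = 3 k^{2} + k = k + 3 k^{2}$)
$A = 420$ ($A = 6 \cdot 70 = 420$)
$l{\left(w \right)} = \frac{388}{3}$ ($l{\left(w \right)} = - \frac{2}{3} + \frac{13 \cdot 3 \left(1 + 3 \cdot 3\right)}{3} = - \frac{2}{3} + \frac{13 \cdot 3 \left(1 + 9\right)}{3} = - \frac{2}{3} + \frac{13 \cdot 3 \cdot 10}{3} = - \frac{2}{3} + \frac{13 \cdot 30}{3} = - \frac{2}{3} + \frac{1}{3} \cdot 390 = - \frac{2}{3} + 130 = \frac{388}{3}$)
$\frac{1}{l{\left(A \right)}} = \frac{1}{\frac{388}{3}} = \frac{3}{388}$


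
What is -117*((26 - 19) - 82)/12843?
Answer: 975/1427 ≈ 0.68325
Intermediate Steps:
-117*((26 - 19) - 82)/12843 = -117*(7 - 82)*(1/12843) = -117*(-75)*(1/12843) = 8775*(1/12843) = 975/1427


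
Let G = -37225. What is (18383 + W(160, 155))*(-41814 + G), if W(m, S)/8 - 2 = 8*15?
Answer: -1530116001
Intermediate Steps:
W(m, S) = 976 (W(m, S) = 16 + 8*(8*15) = 16 + 8*120 = 16 + 960 = 976)
(18383 + W(160, 155))*(-41814 + G) = (18383 + 976)*(-41814 - 37225) = 19359*(-79039) = -1530116001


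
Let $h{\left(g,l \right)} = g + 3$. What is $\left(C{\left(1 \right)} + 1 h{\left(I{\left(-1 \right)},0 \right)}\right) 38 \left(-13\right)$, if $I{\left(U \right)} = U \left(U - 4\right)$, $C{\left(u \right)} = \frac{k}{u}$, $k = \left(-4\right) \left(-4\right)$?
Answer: $-11856$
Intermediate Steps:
$k = 16$
$C{\left(u \right)} = \frac{16}{u}$
$I{\left(U \right)} = U \left(-4 + U\right)$
$h{\left(g,l \right)} = 3 + g$
$\left(C{\left(1 \right)} + 1 h{\left(I{\left(-1 \right)},0 \right)}\right) 38 \left(-13\right) = \left(\frac{16}{1} + 1 \left(3 - \left(-4 - 1\right)\right)\right) 38 \left(-13\right) = \left(16 \cdot 1 + 1 \left(3 - -5\right)\right) 38 \left(-13\right) = \left(16 + 1 \left(3 + 5\right)\right) 38 \left(-13\right) = \left(16 + 1 \cdot 8\right) 38 \left(-13\right) = \left(16 + 8\right) 38 \left(-13\right) = 24 \cdot 38 \left(-13\right) = 912 \left(-13\right) = -11856$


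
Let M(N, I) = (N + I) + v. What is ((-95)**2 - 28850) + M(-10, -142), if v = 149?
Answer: -19828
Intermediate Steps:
M(N, I) = 149 + I + N (M(N, I) = (N + I) + 149 = (I + N) + 149 = 149 + I + N)
((-95)**2 - 28850) + M(-10, -142) = ((-95)**2 - 28850) + (149 - 142 - 10) = (9025 - 28850) - 3 = -19825 - 3 = -19828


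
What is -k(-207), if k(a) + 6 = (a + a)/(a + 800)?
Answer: 3972/593 ≈ 6.6981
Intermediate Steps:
k(a) = -6 + 2*a/(800 + a) (k(a) = -6 + (a + a)/(a + 800) = -6 + (2*a)/(800 + a) = -6 + 2*a/(800 + a))
-k(-207) = -4*(-1200 - 1*(-207))/(800 - 207) = -4*(-1200 + 207)/593 = -4*(-993)/593 = -1*(-3972/593) = 3972/593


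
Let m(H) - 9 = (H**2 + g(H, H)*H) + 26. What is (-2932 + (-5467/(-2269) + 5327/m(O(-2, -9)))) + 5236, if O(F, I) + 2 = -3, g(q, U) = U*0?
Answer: 326081543/136140 ≈ 2395.2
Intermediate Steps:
g(q, U) = 0
O(F, I) = -5 (O(F, I) = -2 - 3 = -5)
m(H) = 35 + H**2 (m(H) = 9 + ((H**2 + 0*H) + 26) = 9 + ((H**2 + 0) + 26) = 9 + (H**2 + 26) = 9 + (26 + H**2) = 35 + H**2)
(-2932 + (-5467/(-2269) + 5327/m(O(-2, -9)))) + 5236 = (-2932 + (-5467/(-2269) + 5327/(35 + (-5)**2))) + 5236 = (-2932 + (-5467*(-1/2269) + 5327/(35 + 25))) + 5236 = (-2932 + (5467/2269 + 5327/60)) + 5236 = (-2932 + 12414983/136140) + 5236 = -386747497/136140 + 5236 = 326081543/136140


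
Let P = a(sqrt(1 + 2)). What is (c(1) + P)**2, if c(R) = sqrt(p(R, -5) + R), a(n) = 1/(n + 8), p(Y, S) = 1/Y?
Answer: (1 + sqrt(2)*(8 + sqrt(3)))**2/(8 + sqrt(3))**2 ≈ 2.3012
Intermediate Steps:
a(n) = 1/(8 + n)
P = 1/(8 + sqrt(3)) (P = 1/(8 + sqrt(1 + 2)) = 1/(8 + sqrt(3)) ≈ 0.10275)
c(R) = sqrt(R + 1/R) (c(R) = sqrt(1/R + R) = sqrt(R + 1/R))
(c(1) + P)**2 = (sqrt(1 + 1/1) + (8/61 - sqrt(3)/61))**2 = (sqrt(1 + 1) + (8/61 - sqrt(3)/61))**2 = (sqrt(2) + (8/61 - sqrt(3)/61))**2 = (8/61 + sqrt(2) - sqrt(3)/61)**2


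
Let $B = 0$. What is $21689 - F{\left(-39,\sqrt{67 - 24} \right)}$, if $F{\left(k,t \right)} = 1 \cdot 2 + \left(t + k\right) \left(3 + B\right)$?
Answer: $21804 - 3 \sqrt{43} \approx 21784.0$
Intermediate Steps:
$F{\left(k,t \right)} = 2 + 3 k + 3 t$ ($F{\left(k,t \right)} = 1 \cdot 2 + \left(t + k\right) \left(3 + 0\right) = 2 + \left(k + t\right) 3 = 2 + \left(3 k + 3 t\right) = 2 + 3 k + 3 t$)
$21689 - F{\left(-39,\sqrt{67 - 24} \right)} = 21689 - \left(2 + 3 \left(-39\right) + 3 \sqrt{67 - 24}\right) = 21689 - \left(2 - 117 + 3 \sqrt{43}\right) = 21689 - \left(-115 + 3 \sqrt{43}\right) = 21689 + \left(115 - 3 \sqrt{43}\right) = 21804 - 3 \sqrt{43}$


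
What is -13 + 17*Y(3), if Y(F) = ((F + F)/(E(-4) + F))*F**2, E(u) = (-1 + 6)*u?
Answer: -67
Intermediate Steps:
E(u) = 5*u
Y(F) = 2*F**3/(-20 + F) (Y(F) = ((F + F)/(5*(-4) + F))*F**2 = ((2*F)/(-20 + F))*F**2 = (2*F/(-20 + F))*F**2 = 2*F**3/(-20 + F))
-13 + 17*Y(3) = -13 + 17*(2*3**3/(-20 + 3)) = -13 + 17*(2*27/(-17)) = -13 + 17*(2*27*(-1/17)) = -13 + 17*(-54/17) = -13 - 54 = -67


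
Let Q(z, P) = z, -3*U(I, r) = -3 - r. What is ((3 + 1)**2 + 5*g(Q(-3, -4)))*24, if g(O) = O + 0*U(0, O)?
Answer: 24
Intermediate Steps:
U(I, r) = 1 + r/3 (U(I, r) = -(-3 - r)/3 = 1 + r/3)
g(O) = O (g(O) = O + 0*(1 + O/3) = O + 0 = O)
((3 + 1)**2 + 5*g(Q(-3, -4)))*24 = ((3 + 1)**2 + 5*(-3))*24 = (4**2 - 15)*24 = (16 - 15)*24 = 1*24 = 24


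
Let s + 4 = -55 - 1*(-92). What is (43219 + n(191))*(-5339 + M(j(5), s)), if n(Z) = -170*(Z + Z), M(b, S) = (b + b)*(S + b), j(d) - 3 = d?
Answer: 101719443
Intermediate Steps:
j(d) = 3 + d
s = 33 (s = -4 + (-55 - 1*(-92)) = -4 + (-55 + 92) = -4 + 37 = 33)
M(b, S) = 2*b*(S + b) (M(b, S) = (2*b)*(S + b) = 2*b*(S + b))
n(Z) = -340*Z
(43219 + n(191))*(-5339 + M(j(5), s)) = (43219 - 340*191)*(-5339 + 2*(3 + 5)*(33 + (3 + 5))) = (43219 - 64940)*(-5339 + 2*8*(33 + 8)) = -21721*(-5339 + 2*8*41) = -21721*(-5339 + 656) = -21721*(-4683) = 101719443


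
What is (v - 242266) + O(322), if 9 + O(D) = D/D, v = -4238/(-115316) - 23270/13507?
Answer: -14513927635567/59906662 ≈ -2.4228e+5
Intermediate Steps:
v = -101006179/59906662 (v = -4238*(-1/115316) - 23270*1/13507 = 2119/57658 - 1790/1039 = -101006179/59906662 ≈ -1.6861)
O(D) = -8 (O(D) = -9 + D/D = -9 + 1 = -8)
(v - 242266) + O(322) = (-101006179/59906662 - 242266) - 8 = -14513448382271/59906662 - 8 = -14513927635567/59906662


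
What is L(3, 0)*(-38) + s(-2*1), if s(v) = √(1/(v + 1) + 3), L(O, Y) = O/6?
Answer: -19 + √2 ≈ -17.586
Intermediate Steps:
L(O, Y) = O/6 (L(O, Y) = O*(⅙) = O/6)
s(v) = √(3 + 1/(1 + v)) (s(v) = √(1/(1 + v) + 3) = √(3 + 1/(1 + v)))
L(3, 0)*(-38) + s(-2*1) = ((⅙)*3)*(-38) + √((4 + 3*(-2*1))/(1 - 2*1)) = (½)*(-38) + √((4 + 3*(-2))/(1 - 2)) = -19 + √((4 - 6)/(-1)) = -19 + √(-1*(-2)) = -19 + √2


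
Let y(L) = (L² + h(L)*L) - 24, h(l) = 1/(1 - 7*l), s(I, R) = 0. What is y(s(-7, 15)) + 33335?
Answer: 33311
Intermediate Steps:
y(L) = -24 + L² - L/(-1 + 7*L) (y(L) = (L² + (-1/(-1 + 7*L))*L) - 24 = (L² - L/(-1 + 7*L)) - 24 = -24 + L² - L/(-1 + 7*L))
y(s(-7, 15)) + 33335 = (-1*0 + (-1 + 7*0)*(-24 + 0²))/(-1 + 7*0) + 33335 = (0 + (-1 + 0)*(-24 + 0))/(-1 + 0) + 33335 = (0 - 1*(-24))/(-1) + 33335 = -(0 + 24) + 33335 = -1*24 + 33335 = -24 + 33335 = 33311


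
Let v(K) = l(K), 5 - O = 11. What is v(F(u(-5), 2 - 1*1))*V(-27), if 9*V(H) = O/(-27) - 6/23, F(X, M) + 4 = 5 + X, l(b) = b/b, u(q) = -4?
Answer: -8/1863 ≈ -0.0042941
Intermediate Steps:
l(b) = 1
O = -6 (O = 5 - 1*11 = 5 - 11 = -6)
F(X, M) = 1 + X (F(X, M) = -4 + (5 + X) = 1 + X)
v(K) = 1
V(H) = -8/1863 (V(H) = (-6/(-27) - 6/23)/9 = (-6*(-1/27) - 6*1/23)/9 = (2/9 - 6/23)/9 = (1/9)*(-8/207) = -8/1863)
v(F(u(-5), 2 - 1*1))*V(-27) = 1*(-8/1863) = -8/1863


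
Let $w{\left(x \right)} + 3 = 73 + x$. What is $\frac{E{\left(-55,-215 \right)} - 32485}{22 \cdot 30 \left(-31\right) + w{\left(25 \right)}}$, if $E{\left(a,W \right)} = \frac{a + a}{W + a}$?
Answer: $\frac{877084}{549855} \approx 1.5951$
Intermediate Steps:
$w{\left(x \right)} = 70 + x$ ($w{\left(x \right)} = -3 + \left(73 + x\right) = 70 + x$)
$E{\left(a,W \right)} = \frac{2 a}{W + a}$
$\frac{E{\left(-55,-215 \right)} - 32485}{22 \cdot 30 \left(-31\right) + w{\left(25 \right)}} = \frac{2 \left(-55\right) \frac{1}{-215 - 55} - 32485}{22 \cdot 30 \left(-31\right) + \left(70 + 25\right)} = \frac{2 \left(-55\right) \frac{1}{-270} - 32485}{660 \left(-31\right) + 95} = \frac{2 \left(-55\right) \left(- \frac{1}{270}\right) - 32485}{-20460 + 95} = \frac{\frac{11}{27} - 32485}{-20365} = \left(- \frac{877084}{27}\right) \left(- \frac{1}{20365}\right) = \frac{877084}{549855}$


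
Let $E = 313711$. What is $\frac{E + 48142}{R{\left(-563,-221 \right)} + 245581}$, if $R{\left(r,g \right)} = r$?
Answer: $\frac{361853}{245018} \approx 1.4768$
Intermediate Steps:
$\frac{E + 48142}{R{\left(-563,-221 \right)} + 245581} = \frac{313711 + 48142}{-563 + 245581} = \frac{361853}{245018}$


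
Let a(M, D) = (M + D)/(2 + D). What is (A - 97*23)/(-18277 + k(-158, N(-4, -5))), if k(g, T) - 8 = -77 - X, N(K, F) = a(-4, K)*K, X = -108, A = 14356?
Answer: -12125/18238 ≈ -0.66482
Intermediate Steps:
a(M, D) = (D + M)/(2 + D)
N(K, F) = K*(-4 + K)/(2 + K) (N(K, F) = ((K - 4)/(2 + K))*K = ((-4 + K)/(2 + K))*K = K*(-4 + K)/(2 + K))
k(g, T) = 39 (k(g, T) = 8 + (-77 - 1*(-108)) = 8 + (-77 + 108) = 8 + 31 = 39)
(A - 97*23)/(-18277 + k(-158, N(-4, -5))) = (14356 - 97*23)/(-18277 + 39) = (14356 - 2231)/(-18238) = 12125*(-1/18238) = -12125/18238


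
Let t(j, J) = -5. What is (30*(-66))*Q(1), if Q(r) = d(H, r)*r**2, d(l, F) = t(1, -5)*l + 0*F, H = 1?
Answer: 9900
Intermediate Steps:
d(l, F) = -5*l (d(l, F) = -5*l + 0*F = -5*l + 0 = -5*l)
Q(r) = -5*r**2 (Q(r) = (-5*1)*r**2 = -5*r**2)
(30*(-66))*Q(1) = (30*(-66))*(-5*1**2) = -(-9900) = -1980*(-5) = 9900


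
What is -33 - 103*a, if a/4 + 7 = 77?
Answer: -28873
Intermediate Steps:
a = 280 (a = -28 + 4*77 = -28 + 308 = 280)
-33 - 103*a = -33 - 103*280 = -33 - 28840 = -28873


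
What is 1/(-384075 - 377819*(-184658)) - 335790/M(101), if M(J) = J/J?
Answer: -47242235413999079/140689822252 ≈ -3.3579e+5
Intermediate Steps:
M(J) = 1
1/(-384075 - 377819*(-184658)) - 335790/M(101) = 1/(-384075 - 377819*(-184658)) - 335790/1 = -1/184658/(-761894) - 335790*1 = -1/761894*(-1/184658) - 335790 = 1/140689822252 - 335790 = -47242235413999079/140689822252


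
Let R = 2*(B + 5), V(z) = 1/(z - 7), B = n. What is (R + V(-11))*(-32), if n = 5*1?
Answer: -5744/9 ≈ -638.22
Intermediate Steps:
n = 5
B = 5
V(z) = 1/(-7 + z)
R = 20 (R = 2*(5 + 5) = 2*10 = 20)
(R + V(-11))*(-32) = (20 + 1/(-7 - 11))*(-32) = (20 + 1/(-18))*(-32) = (20 - 1/18)*(-32) = (359/18)*(-32) = -5744/9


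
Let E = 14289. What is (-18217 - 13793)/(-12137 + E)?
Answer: -16005/1076 ≈ -14.875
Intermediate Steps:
(-18217 - 13793)/(-12137 + E) = (-18217 - 13793)/(-12137 + 14289) = -32010/2152 = -32010*1/2152 = -16005/1076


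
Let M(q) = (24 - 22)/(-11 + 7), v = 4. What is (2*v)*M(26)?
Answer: -4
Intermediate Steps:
M(q) = -1/2 (M(q) = 2/(-4) = 2*(-1/4) = -1/2)
(2*v)*M(26) = (2*4)*(-1/2) = 8*(-1/2) = -4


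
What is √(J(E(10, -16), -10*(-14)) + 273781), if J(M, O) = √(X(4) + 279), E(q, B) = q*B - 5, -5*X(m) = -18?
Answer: √(6844525 + 15*√785)/5 ≈ 523.26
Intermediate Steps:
X(m) = 18/5 (X(m) = -⅕*(-18) = 18/5)
E(q, B) = -5 + B*q (E(q, B) = B*q - 5 = -5 + B*q)
J(M, O) = 3*√785/5 (J(M, O) = √(18/5 + 279) = √(1413/5) = 3*√785/5)
√(J(E(10, -16), -10*(-14)) + 273781) = √(3*√785/5 + 273781) = √(273781 + 3*√785/5)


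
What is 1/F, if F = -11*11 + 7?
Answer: -1/114 ≈ -0.0087719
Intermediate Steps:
F = -114 (F = -121 + 7 = -114)
1/F = 1/(-114) = -1/114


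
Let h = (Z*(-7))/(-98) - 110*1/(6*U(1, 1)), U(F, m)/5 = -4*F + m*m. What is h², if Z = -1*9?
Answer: 5329/15876 ≈ 0.33566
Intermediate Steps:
U(F, m) = -20*F + 5*m² (U(F, m) = 5*(-4*F + m*m) = 5*(-4*F + m²) = 5*(m² - 4*F) = -20*F + 5*m²)
Z = -9
h = 73/126 (h = -9*(-7)/(-98) - 110*1/(6*(-20*1 + 5*1²)) = 63*(-1/98) - 110*1/(6*(-20 + 5*1)) = -9/14 - 110*1/(6*(-20 + 5)) = -9/14 - 110/(6*(-15)) = -9/14 - 110/(-90) = -9/14 - 110*(-1/90) = -9/14 + 11/9 = 73/126 ≈ 0.57936)
h² = (73/126)² = 5329/15876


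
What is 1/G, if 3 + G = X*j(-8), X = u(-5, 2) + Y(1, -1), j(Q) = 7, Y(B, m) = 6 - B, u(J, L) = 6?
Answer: 1/74 ≈ 0.013514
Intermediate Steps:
X = 11 (X = 6 + (6 - 1*1) = 6 + (6 - 1) = 6 + 5 = 11)
G = 74 (G = -3 + 11*7 = -3 + 77 = 74)
1/G = 1/74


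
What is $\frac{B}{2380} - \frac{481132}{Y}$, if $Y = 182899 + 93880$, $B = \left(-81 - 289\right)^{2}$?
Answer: $\frac{1837297547}{32936701} \approx 55.783$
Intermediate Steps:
$B = 136900$ ($B = \left(-370\right)^{2} = 136900$)
$Y = 276779$
$\frac{B}{2380} - \frac{481132}{Y} = \frac{136900}{2380} - \frac{481132}{276779} = 136900 \cdot \frac{1}{2380} - \frac{481132}{276779} = \frac{6845}{119} - \frac{481132}{276779} = \frac{1837297547}{32936701}$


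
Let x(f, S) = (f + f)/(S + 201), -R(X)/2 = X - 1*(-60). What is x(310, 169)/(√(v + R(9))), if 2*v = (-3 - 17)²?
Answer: √62/37 ≈ 0.21281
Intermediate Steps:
R(X) = -120 - 2*X (R(X) = -2*(X - 1*(-60)) = -2*(X + 60) = -2*(60 + X) = -120 - 2*X)
x(f, S) = 2*f/(201 + S) (x(f, S) = (2*f)/(201 + S) = 2*f/(201 + S))
v = 200 (v = (-3 - 17)²/2 = (½)*(-20)² = (½)*400 = 200)
x(310, 169)/(√(v + R(9))) = (2*310/(201 + 169))/(√(200 + (-120 - 2*9))) = (2*310/370)/(√(200 + (-120 - 18))) = (2*310*(1/370))/(√(200 - 138)) = 62/(37*(√62)) = 62*(√62/62)/37 = √62/37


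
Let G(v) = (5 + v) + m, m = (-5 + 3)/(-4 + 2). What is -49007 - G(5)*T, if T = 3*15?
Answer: -49502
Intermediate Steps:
m = 1 (m = -2/(-2) = -2*(-½) = 1)
T = 45
G(v) = 6 + v (G(v) = (5 + v) + 1 = 6 + v)
-49007 - G(5)*T = -49007 - (6 + 5)*45 = -49007 - 11*45 = -49007 - 1*495 = -49007 - 495 = -49502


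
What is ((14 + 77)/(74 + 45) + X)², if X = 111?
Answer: 3610000/289 ≈ 12491.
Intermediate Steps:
((14 + 77)/(74 + 45) + X)² = ((14 + 77)/(74 + 45) + 111)² = (91/119 + 111)² = (91*(1/119) + 111)² = (13/17 + 111)² = (1900/17)² = 3610000/289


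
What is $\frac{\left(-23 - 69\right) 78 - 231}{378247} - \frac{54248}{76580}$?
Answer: $- \frac{5271592829}{7241538815} \approx -0.72797$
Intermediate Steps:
$\frac{\left(-23 - 69\right) 78 - 231}{378247} - \frac{54248}{76580} = \left(\left(-23 - 69\right) 78 - 231\right) \frac{1}{378247} - \frac{13562}{19145} = \left(\left(-92\right) 78 - 231\right) \frac{1}{378247} - \frac{13562}{19145} = \left(-7176 - 231\right) \frac{1}{378247} - \frac{13562}{19145} = \left(-7407\right) \frac{1}{378247} - \frac{13562}{19145} = - \frac{7407}{378247} - \frac{13562}{19145} = - \frac{5271592829}{7241538815}$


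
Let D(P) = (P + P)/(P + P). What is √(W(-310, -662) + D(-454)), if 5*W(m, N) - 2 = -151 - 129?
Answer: I*√1365/5 ≈ 7.3892*I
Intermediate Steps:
W(m, N) = -278/5 (W(m, N) = ⅖ + (-151 - 129)/5 = ⅖ + (⅕)*(-280) = ⅖ - 56 = -278/5)
D(P) = 1 (D(P) = (2*P)/((2*P)) = (2*P)*(1/(2*P)) = 1)
√(W(-310, -662) + D(-454)) = √(-278/5 + 1) = √(-273/5) = I*√1365/5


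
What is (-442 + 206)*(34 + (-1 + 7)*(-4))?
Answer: -2360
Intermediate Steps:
(-442 + 206)*(34 + (-1 + 7)*(-4)) = -236*(34 + 6*(-4)) = -236*(34 - 24) = -236*10 = -2360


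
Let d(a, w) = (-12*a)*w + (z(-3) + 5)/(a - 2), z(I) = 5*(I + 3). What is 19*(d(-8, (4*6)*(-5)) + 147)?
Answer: -432193/2 ≈ -2.1610e+5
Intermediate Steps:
z(I) = 15 + 5*I (z(I) = 5*(3 + I) = 15 + 5*I)
d(a, w) = 5/(-2 + a) - 12*a*w (d(a, w) = (-12*a)*w + ((15 + 5*(-3)) + 5)/(a - 2) = -12*a*w + ((15 - 15) + 5)/(-2 + a) = -12*a*w + (0 + 5)/(-2 + a) = -12*a*w + 5/(-2 + a) = 5/(-2 + a) - 12*a*w)
19*(d(-8, (4*6)*(-5)) + 147) = 19*((5 - 12*(4*6)*(-5)*(-8)**2 + 24*(-8)*((4*6)*(-5)))/(-2 - 8) + 147) = 19*((5 - 12*24*(-5)*64 + 24*(-8)*(24*(-5)))/(-10) + 147) = 19*(-(5 - 12*(-120)*64 + 24*(-8)*(-120))/10 + 147) = 19*(-(5 + 92160 + 23040)/10 + 147) = 19*(-1/10*115205 + 147) = 19*(-23041/2 + 147) = 19*(-22747/2) = -432193/2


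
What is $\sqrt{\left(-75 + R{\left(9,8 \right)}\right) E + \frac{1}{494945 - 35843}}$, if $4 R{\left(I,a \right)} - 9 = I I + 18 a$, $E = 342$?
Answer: $\frac{i \sqrt{1189401329198670}}{459102} \approx 75.12 i$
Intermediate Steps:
$R{\left(I,a \right)} = \frac{9}{4} + \frac{I^{2}}{4} + \frac{9 a}{2}$ ($R{\left(I,a \right)} = \frac{9}{4} + \frac{I I + 18 a}{4} = \frac{9}{4} + \frac{I^{2} + 18 a}{4} = \frac{9}{4} + \left(\frac{I^{2}}{4} + \frac{9 a}{2}\right) = \frac{9}{4} + \frac{I^{2}}{4} + \frac{9 a}{2}$)
$\sqrt{\left(-75 + R{\left(9,8 \right)}\right) E + \frac{1}{494945 - 35843}} = \sqrt{\left(-75 + \left(\frac{9}{4} + \frac{9^{2}}{4} + \frac{9}{2} \cdot 8\right)\right) 342 + \frac{1}{494945 - 35843}} = \sqrt{\left(-75 + \left(\frac{9}{4} + \frac{1}{4} \cdot 81 + 36\right)\right) 342 + \frac{1}{459102}} = \sqrt{\left(-75 + \left(\frac{9}{4} + \frac{81}{4} + 36\right)\right) 342 + \frac{1}{459102}} = \sqrt{\left(-75 + \frac{117}{2}\right) 342 + \frac{1}{459102}} = \sqrt{\left(- \frac{33}{2}\right) 342 + \frac{1}{459102}} = \sqrt{-5643 + \frac{1}{459102}} = \sqrt{- \frac{2590712585}{459102}} = \frac{i \sqrt{1189401329198670}}{459102}$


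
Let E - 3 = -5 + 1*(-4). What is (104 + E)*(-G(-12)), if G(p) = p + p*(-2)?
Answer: -1176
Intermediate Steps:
G(p) = -p (G(p) = p - 2*p = -p)
E = -6 (E = 3 + (-5 + 1*(-4)) = 3 + (-5 - 4) = 3 - 9 = -6)
(104 + E)*(-G(-12)) = (104 - 6)*(-(-1)*(-12)) = 98*(-1*12) = 98*(-12) = -1176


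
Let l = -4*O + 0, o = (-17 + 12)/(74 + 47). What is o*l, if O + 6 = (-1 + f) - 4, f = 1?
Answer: -200/121 ≈ -1.6529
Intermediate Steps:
O = -10 (O = -6 + ((-1 + 1) - 4) = -6 + (0 - 4) = -6 - 4 = -10)
o = -5/121 ≈ -0.041322
l = 40 (l = -4*(-10) + 0 = 40 + 0 = 40)
o*l = -5/121*40 = -200/121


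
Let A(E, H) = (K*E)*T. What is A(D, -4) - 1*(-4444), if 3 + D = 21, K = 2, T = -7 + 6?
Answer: 4408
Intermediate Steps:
T = -1
D = 18 (D = -3 + 21 = 18)
A(E, H) = -2*E (A(E, H) = (2*E)*(-1) = -2*E)
A(D, -4) - 1*(-4444) = -2*18 - 1*(-4444) = -36 + 4444 = 4408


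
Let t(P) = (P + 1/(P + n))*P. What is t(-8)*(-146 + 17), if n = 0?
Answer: -8385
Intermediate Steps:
t(P) = P*(P + 1/P) (t(P) = (P + 1/(P + 0))*P = (P + 1/P)*P = P*(P + 1/P))
t(-8)*(-146 + 17) = (1 + (-8)²)*(-146 + 17) = (1 + 64)*(-129) = 65*(-129) = -8385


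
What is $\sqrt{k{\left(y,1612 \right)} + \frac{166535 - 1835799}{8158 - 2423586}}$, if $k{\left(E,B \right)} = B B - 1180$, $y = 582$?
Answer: $\frac{2 \sqrt{819300667032758}}{35521} \approx 1611.6$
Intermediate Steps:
$k{\left(E,B \right)} = -1180 + B^{2}$ ($k{\left(E,B \right)} = B^{2} - 1180 = -1180 + B^{2}$)
$\sqrt{k{\left(y,1612 \right)} + \frac{166535 - 1835799}{8158 - 2423586}} = \sqrt{\left(-1180 + 1612^{2}\right) + \frac{166535 - 1835799}{8158 - 2423586}} = \sqrt{\left(-1180 + 2598544\right) - \frac{1669264}{-2415428}} = \sqrt{2597364 - - \frac{24548}{35521}} = \sqrt{2597364 + \frac{24548}{35521}} = \sqrt{\frac{92260991192}{35521}} = \frac{2 \sqrt{819300667032758}}{35521}$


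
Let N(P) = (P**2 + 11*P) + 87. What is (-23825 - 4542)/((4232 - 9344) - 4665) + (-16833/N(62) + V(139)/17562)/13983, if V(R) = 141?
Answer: 1190058886853595/410203759275898 ≈ 2.9011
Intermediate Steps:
N(P) = 87 + P**2 + 11*P
(-23825 - 4542)/((4232 - 9344) - 4665) + (-16833/N(62) + V(139)/17562)/13983 = (-23825 - 4542)/((4232 - 9344) - 4665) + (-16833/(87 + 62**2 + 11*62) + 141/17562)/13983 = -28367/(-5112 - 4665) + (-16833/(87 + 3844 + 682) + 141*(1/17562))*(1/13983) = -28367/(-9777) + (-16833/4613 + 47/5854)*(1/13983) = -28367*(-1/9777) + (-16833*1/4613 + 47/5854)*(1/13983) = 28367/9777 + (-16833/4613 + 47/5854)*(1/13983) = 28367/9777 - 98323571/27004502*1/13983 = 28367/9777 - 98323571/377603951466 = 1190058886853595/410203759275898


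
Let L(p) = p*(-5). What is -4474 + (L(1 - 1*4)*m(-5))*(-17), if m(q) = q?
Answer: -3199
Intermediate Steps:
L(p) = -5*p
-4474 + (L(1 - 1*4)*m(-5))*(-17) = -4474 + (-5*(1 - 1*4)*(-5))*(-17) = -4474 + (-5*(1 - 4)*(-5))*(-17) = -4474 + (-5*(-3)*(-5))*(-17) = -4474 + (15*(-5))*(-17) = -4474 - 75*(-17) = -4474 + 1275 = -3199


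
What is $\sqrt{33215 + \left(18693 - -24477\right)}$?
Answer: $\sqrt{76385} \approx 276.38$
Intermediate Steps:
$\sqrt{33215 + \left(18693 - -24477\right)} = \sqrt{33215 + \left(18693 + 24477\right)} = \sqrt{33215 + 43170} = \sqrt{76385}$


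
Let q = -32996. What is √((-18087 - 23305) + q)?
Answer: 2*I*√18597 ≈ 272.74*I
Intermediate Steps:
√((-18087 - 23305) + q) = √((-18087 - 23305) - 32996) = √(-41392 - 32996) = √(-74388) = 2*I*√18597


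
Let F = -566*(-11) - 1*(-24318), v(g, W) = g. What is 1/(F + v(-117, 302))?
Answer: 1/30427 ≈ 3.2866e-5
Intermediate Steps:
F = 30544 (F = 6226 + 24318 = 30544)
1/(F + v(-117, 302)) = 1/(30544 - 117) = 1/30427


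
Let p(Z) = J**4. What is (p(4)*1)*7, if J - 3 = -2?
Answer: 7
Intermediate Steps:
J = 1 (J = 3 - 2 = 1)
p(Z) = 1 (p(Z) = 1**4 = 1)
(p(4)*1)*7 = (1*1)*7 = 1*7 = 7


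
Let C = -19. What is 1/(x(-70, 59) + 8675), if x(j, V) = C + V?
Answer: 1/8715 ≈ 0.00011474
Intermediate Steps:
x(j, V) = -19 + V
1/(x(-70, 59) + 8675) = 1/((-19 + 59) + 8675) = 1/(40 + 8675) = 1/8715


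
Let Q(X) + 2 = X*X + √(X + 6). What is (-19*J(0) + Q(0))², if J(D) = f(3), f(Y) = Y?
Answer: (59 - √6)² ≈ 3198.0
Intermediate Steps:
J(D) = 3
Q(X) = -2 + X² + √(6 + X) (Q(X) = -2 + (X*X + √(X + 6)) = -2 + (X² + √(6 + X)) = -2 + X² + √(6 + X))
(-19*J(0) + Q(0))² = (-19*3 + (-2 + 0² + √(6 + 0)))² = (-57 + (-2 + 0 + √6))² = (-57 + (-2 + √6))² = (-59 + √6)²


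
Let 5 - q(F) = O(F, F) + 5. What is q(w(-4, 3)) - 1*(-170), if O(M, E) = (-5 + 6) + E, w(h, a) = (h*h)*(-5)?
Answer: 249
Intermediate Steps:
w(h, a) = -5*h**2 (w(h, a) = h**2*(-5) = -5*h**2)
O(M, E) = 1 + E
q(F) = -1 - F (q(F) = 5 - ((1 + F) + 5) = 5 - (6 + F) = 5 + (-6 - F) = -1 - F)
q(w(-4, 3)) - 1*(-170) = (-1 - (-5)*(-4)**2) - 1*(-170) = (-1 - (-5)*16) + 170 = (-1 - 1*(-80)) + 170 = (-1 + 80) + 170 = 79 + 170 = 249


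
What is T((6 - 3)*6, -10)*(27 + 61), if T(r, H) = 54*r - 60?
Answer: 80256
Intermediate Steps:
T(r, H) = -60 + 54*r
T((6 - 3)*6, -10)*(27 + 61) = (-60 + 54*((6 - 3)*6))*(27 + 61) = (-60 + 54*(3*6))*88 = (-60 + 54*18)*88 = (-60 + 972)*88 = 912*88 = 80256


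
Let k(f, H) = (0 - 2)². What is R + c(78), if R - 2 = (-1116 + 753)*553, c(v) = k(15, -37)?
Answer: -200733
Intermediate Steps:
k(f, H) = 4 (k(f, H) = (-2)² = 4)
c(v) = 4
R = -200737 (R = 2 + (-1116 + 753)*553 = 2 - 363*553 = 2 - 200739 = -200737)
R + c(78) = -200737 + 4 = -200733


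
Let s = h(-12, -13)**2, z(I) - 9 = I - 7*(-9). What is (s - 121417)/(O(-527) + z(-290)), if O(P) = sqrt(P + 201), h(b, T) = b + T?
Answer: 4388776/7975 + 20132*I*sqrt(326)/7975 ≈ 550.32 + 45.579*I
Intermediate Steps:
z(I) = 72 + I (z(I) = 9 + (I - 7*(-9)) = 9 + (I + 63) = 9 + (63 + I) = 72 + I)
h(b, T) = T + b
s = 625 (s = (-13 - 12)**2 = (-25)**2 = 625)
O(P) = sqrt(201 + P)
(s - 121417)/(O(-527) + z(-290)) = (625 - 121417)/(sqrt(201 - 527) + (72 - 290)) = -120792/(sqrt(-326) - 218) = -120792/(I*sqrt(326) - 218) = -120792/(-218 + I*sqrt(326))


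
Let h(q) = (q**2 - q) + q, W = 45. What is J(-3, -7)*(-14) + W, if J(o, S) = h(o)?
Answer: -81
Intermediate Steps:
h(q) = q**2
J(o, S) = o**2
J(-3, -7)*(-14) + W = (-3)**2*(-14) + 45 = 9*(-14) + 45 = -126 + 45 = -81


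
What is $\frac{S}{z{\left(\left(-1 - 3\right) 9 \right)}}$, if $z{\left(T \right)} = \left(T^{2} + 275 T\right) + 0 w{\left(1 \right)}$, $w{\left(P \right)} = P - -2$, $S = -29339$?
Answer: $\frac{29339}{8604} \approx 3.4099$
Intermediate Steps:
$w{\left(P \right)} = 2 + P$ ($w{\left(P \right)} = P + 2 = 2 + P$)
$z{\left(T \right)} = T^{2} + 275 T$ ($z{\left(T \right)} = \left(T^{2} + 275 T\right) + 0 \left(2 + 1\right) = \left(T^{2} + 275 T\right) + 0 \cdot 3 = \left(T^{2} + 275 T\right) + 0 = T^{2} + 275 T$)
$\frac{S}{z{\left(\left(-1 - 3\right) 9 \right)}} = - \frac{29339}{\left(-1 - 3\right) 9 \left(275 + \left(-1 - 3\right) 9\right)} = - \frac{29339}{\left(-4\right) 9 \left(275 - 36\right)} = - \frac{29339}{\left(-36\right) \left(275 - 36\right)} = - \frac{29339}{\left(-36\right) 239} = - \frac{29339}{-8604} = \left(-29339\right) \left(- \frac{1}{8604}\right) = \frac{29339}{8604}$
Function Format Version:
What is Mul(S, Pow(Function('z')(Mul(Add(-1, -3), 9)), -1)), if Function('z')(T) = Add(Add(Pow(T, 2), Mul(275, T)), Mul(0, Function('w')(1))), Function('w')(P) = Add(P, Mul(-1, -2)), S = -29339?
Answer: Rational(29339, 8604) ≈ 3.4099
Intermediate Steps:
Function('w')(P) = Add(2, P) (Function('w')(P) = Add(P, 2) = Add(2, P))
Function('z')(T) = Add(Pow(T, 2), Mul(275, T)) (Function('z')(T) = Add(Add(Pow(T, 2), Mul(275, T)), Mul(0, Add(2, 1))) = Add(Add(Pow(T, 2), Mul(275, T)), Mul(0, 3)) = Add(Add(Pow(T, 2), Mul(275, T)), 0) = Add(Pow(T, 2), Mul(275, T)))
Mul(S, Pow(Function('z')(Mul(Add(-1, -3), 9)), -1)) = Mul(-29339, Pow(Mul(Mul(Add(-1, -3), 9), Add(275, Mul(Add(-1, -3), 9))), -1)) = Mul(-29339, Pow(Mul(Mul(-4, 9), Add(275, Mul(-4, 9))), -1)) = Mul(-29339, Pow(Mul(-36, Add(275, -36)), -1)) = Mul(-29339, Pow(Mul(-36, 239), -1)) = Mul(-29339, Pow(-8604, -1)) = Mul(-29339, Rational(-1, 8604)) = Rational(29339, 8604)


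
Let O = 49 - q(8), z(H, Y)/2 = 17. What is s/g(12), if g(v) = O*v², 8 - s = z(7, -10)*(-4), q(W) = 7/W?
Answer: 8/385 ≈ 0.020779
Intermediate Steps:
z(H, Y) = 34 (z(H, Y) = 2*17 = 34)
s = 144 (s = 8 - 34*(-4) = 8 - 1*(-136) = 8 + 136 = 144)
O = 385/8 (O = 49 - 7/8 = 385/8 ≈ 48.125)
g(v) = 385*v²/8
s/g(12) = 144/(((385/8)*12²)) = 144/(((385/8)*144)) = 144/6930 = 144*(1/6930) = 8/385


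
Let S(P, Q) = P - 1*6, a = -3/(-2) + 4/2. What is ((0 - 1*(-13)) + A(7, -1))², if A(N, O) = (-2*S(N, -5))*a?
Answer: 36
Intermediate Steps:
a = 7/2 (a = -3*(-½) + 4*(½) = 3/2 + 2 = 7/2 ≈ 3.5000)
S(P, Q) = -6 + P (S(P, Q) = P - 6 = -6 + P)
A(N, O) = 42 - 7*N (A(N, O) = -2*(-6 + N)*(7/2) = (12 - 2*N)*(7/2) = 42 - 7*N)
((0 - 1*(-13)) + A(7, -1))² = ((0 - 1*(-13)) + (42 - 7*7))² = ((0 + 13) + (42 - 49))² = (13 - 7)² = 6² = 36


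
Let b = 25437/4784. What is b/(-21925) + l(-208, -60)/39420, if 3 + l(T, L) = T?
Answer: -1156717387/206736613200 ≈ -0.0055951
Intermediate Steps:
b = 25437/4784 (b = 25437*(1/4784) = 25437/4784 ≈ 5.3171)
l(T, L) = -3 + T
b/(-21925) + l(-208, -60)/39420 = (25437/4784)/(-21925) + (-3 - 208)/39420 = (25437/4784)*(-1/21925) - 211*1/39420 = -25437/104889200 - 211/39420 = -1156717387/206736613200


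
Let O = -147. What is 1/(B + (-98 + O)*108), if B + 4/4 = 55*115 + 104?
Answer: -1/20032 ≈ -4.9920e-5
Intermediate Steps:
B = 6428 (B = -1 + (55*115 + 104) = -1 + (6325 + 104) = -1 + 6429 = 6428)
1/(B + (-98 + O)*108) = 1/(6428 + (-98 - 147)*108) = 1/(6428 - 245*108) = 1/(6428 - 26460) = 1/(-20032) = -1/20032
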